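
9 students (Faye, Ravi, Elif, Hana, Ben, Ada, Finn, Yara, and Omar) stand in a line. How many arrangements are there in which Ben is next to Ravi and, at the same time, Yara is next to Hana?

Treat {Ben,Ravi} as one block (2 orders) and {Yara,Hana} as another (2 orders).
That leaves 7 units to arrange: 2 × 2 × 7! = 4 × 5040 = 20160.

20160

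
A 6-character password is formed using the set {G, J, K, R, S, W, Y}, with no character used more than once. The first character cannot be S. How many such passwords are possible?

The first character has 7−1 = 6 choices (anything except S).
The remaining 5 characters are filled from the other 6 symbols without repetition: 6 × 5 × 4 × 3 × 2 = 720.
Total: 6 × 720 = 4320.

4320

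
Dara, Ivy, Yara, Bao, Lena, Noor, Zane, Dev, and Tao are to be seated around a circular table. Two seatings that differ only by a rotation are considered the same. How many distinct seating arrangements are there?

Fix one person's seat to break rotational symmetry; the remaining 8 people can be arranged in (8)! = 40320 ways.

40320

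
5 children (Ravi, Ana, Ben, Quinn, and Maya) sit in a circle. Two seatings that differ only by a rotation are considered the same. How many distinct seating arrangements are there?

24

Seat Ravi anywhere (absorbing the rotational symmetry), then permute the other 4: (4)! = 24.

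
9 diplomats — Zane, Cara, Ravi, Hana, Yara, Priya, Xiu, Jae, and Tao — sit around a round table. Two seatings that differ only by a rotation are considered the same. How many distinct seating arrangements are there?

Around a circle, 9 distinct people have 9!/9 = (8)! = 40320 rotationally distinct seatings.

40320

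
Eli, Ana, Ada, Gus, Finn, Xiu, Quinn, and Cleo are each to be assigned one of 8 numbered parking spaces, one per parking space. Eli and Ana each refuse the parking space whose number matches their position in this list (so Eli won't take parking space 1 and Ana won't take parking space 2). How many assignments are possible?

30960

Let Aᵢ (for i ∈ {1, 2}) be the placements that put person i in their forbidden parking space. Any j of these fix j positions, leaving (8−j)! ways to fill the rest, and there are C(2,j) ways to pick which j.
By inclusion–exclusion, the number of valid placements is Σ_{j=0}^{2} (−1)^j C(2,j)·(8−j)!.
Computing: 40320 − 10080 + 720 = 30960.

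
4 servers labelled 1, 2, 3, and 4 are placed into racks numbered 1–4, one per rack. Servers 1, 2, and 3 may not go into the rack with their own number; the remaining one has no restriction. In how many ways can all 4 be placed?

11

Let Aᵢ (for i ∈ {1, 2, 3}) be the placements that put server i in its forbidden rack. Any j of these fix j positions, leaving (4−j)! ways to fill the rest, and there are C(3,j) ways to pick which j.
By inclusion–exclusion, the number of valid placements is Σ_{j=0}^{3} (−1)^j C(3,j)·(4−j)!.
Computing: 24 − 18 + 6 − 1 = 11.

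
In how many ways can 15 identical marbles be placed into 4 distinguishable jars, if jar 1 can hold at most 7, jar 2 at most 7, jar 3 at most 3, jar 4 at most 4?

70

By stars and bars, unrestricted non-negative solutions to x_1+…+x_4 = 15 number C(15+3,3) = 816.
Subtract solutions that violate a single cap (substitute x_i' = x_i − (cap_i+1)): x_1 ≥ 8 gives C(10,3) = 120; x_2 ≥ 8 gives C(10,3) = 120; x_3 ≥ 4 gives C(14,3) = 364; x_4 ≥ 5 gives C(13,3) = 286. Together 890.
Add back pairs where two caps are both exceeded: 0 + 20 + 10 + 20 + 10 + 84 = 144.
By inclusion–exclusion the count is 816 − 890 + 144 = 70.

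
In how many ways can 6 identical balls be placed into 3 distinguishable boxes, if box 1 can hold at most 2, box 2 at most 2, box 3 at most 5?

Ignoring the caps, the number of non-negative solutions to x_1+…+x_3 = 6 is C(8,2) = 28.
Subtract solutions that violate a single cap (substitute x_i' = x_i − (cap_i+1)): x_1 ≥ 3 gives C(5,2) = 10; x_2 ≥ 3 gives C(5,2) = 10; x_3 ≥ 6 gives C(2,2) = 1. Together 21.
Add back pairs where two caps are both exceeded: 1 + 0 + 0 = 1.
By inclusion–exclusion the count is 28 − 21 + 1 = 8.

8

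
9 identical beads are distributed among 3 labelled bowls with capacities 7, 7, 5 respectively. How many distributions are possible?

39

Without the upper bounds there are C(11,2) = 55 ways to split 9 among 3 bowls.
Subtract solutions that violate a single cap (substitute x_i' = x_i − (cap_i+1)): x_1 ≥ 8 gives C(3,2) = 3; x_2 ≥ 8 gives C(3,2) = 3; x_3 ≥ 6 gives C(5,2) = 10. Together 16.
No two caps can be exceeded simultaneously, so the pair terms are all 0.
By inclusion–exclusion the count is 55 − 16 + 0 = 39.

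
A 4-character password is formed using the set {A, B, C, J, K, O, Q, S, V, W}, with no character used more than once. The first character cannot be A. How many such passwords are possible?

4536

The first character has 10−1 = 9 choices (anything except A).
The remaining 3 characters are filled from the other 9 symbols without repetition: 9 × 8 × 7 = 504.
Total: 9 × 504 = 4536.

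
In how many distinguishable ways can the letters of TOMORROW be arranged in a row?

The 8 letters of TOMORROW have repeats: O appearing 3 times and R appearing twice.
The number of distinct arrangements is 8!/(3!·2!) = 40320/12 = 3360.

3360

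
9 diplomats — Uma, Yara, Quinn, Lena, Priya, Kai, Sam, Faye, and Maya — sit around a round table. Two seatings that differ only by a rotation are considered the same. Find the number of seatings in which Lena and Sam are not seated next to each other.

30240

Without the restriction there are (8)! = 40320 seatings.
Those with Lena next to Sam: fuse the pair into one unit and seat 8 units around a circle — 2·(7)! = 10080.
Subtracting, 40320 − 10080 = 30240.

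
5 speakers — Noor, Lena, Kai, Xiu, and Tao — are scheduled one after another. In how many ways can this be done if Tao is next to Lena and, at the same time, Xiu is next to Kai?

Treat {Tao,Lena} as one block (2 orders) and {Xiu,Kai} as another (2 orders).
That leaves 3 units to arrange: 2 × 2 × 3! = 4 × 6 = 24.

24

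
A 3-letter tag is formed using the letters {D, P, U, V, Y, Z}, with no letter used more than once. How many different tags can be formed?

Choose and order 3 of the 6 symbols: the first letter has 6 options, the next 5, then 4.
That product is 6 × 5 × 4 = 120.

120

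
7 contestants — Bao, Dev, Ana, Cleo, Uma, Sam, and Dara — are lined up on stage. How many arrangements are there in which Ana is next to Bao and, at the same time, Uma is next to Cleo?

480

Treat {Ana,Bao} as one block (2 orders) and {Uma,Cleo} as another (2 orders).
That leaves 5 units to arrange: 2 × 2 × 5! = 4 × 120 = 480.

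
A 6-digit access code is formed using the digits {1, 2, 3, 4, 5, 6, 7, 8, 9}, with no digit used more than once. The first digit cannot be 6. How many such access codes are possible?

53760

The first digit has 9−1 = 8 choices (anything except 6).
The remaining 5 digits are filled from the other 8 symbols without repetition: 8 × 7 × 6 × 5 × 4 = 6720.
Total: 8 × 6720 = 53760.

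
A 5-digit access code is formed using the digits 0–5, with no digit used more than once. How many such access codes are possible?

This is a permutation of 5 out of 6: P(6,5) = 6!/1!.
6 × 5 × 4 × 3 × 2 = 720.

720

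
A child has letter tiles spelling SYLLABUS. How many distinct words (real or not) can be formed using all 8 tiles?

10080

The 8 letters of SYLLABUS have repeats: L appearing twice and S appearing twice.
The number of distinct arrangements is 8!/(2!·2!) = 40320/4 = 10080.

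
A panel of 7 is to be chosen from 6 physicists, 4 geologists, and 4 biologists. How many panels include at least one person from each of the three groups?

Unrestricted: C(14,7) = 3432 ways to pick any 7 of the 14.
Subtract selections that omit an entire group: no physicists → C(8,7) = 8; no geologists → C(10,7) = 120; no biologists → C(10,7) = 120.
Add back selections omitting two groups (i.e. drawn from a single group): C(6,7) + C(4,7) + C(4,7) = 0.
By inclusion–exclusion: 3432 − 248 + 0 = 3184.

3184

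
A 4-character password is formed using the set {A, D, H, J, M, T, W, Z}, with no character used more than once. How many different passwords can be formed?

Choose and order 4 of the 8 symbols: the first character has 8 options, the next 7, then 6, 5.
That product is 8 × 7 × 6 × 5 = 1680.

1680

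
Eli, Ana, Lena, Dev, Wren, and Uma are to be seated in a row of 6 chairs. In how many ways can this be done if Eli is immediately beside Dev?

240

Glue Eli and Dev into one block (2 internal orders), leaving 5 units to arrange in a row.
That gives 2 × 5! = 2 × 120 = 240.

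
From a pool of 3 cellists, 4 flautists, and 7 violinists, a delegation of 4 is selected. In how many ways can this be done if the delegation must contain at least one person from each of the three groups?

462

Total 4-person selections from all 14: C(14,4) = 1001.
Selections missing a whole group: no cellists → C(11,4) = 330; no flautists → C(10,4) = 210; no violinists → C(7,4) = 35.
Add back selections omitting two groups (i.e. drawn from a single group): C(3,4) + C(4,4) + C(7,4) = 36.
By inclusion–exclusion: 1001 − 575 + 36 = 462.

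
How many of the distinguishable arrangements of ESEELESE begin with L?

21

With the first slot taken by L, it remains to arrange the other 7 letters (ESEEESE).
Those 7 letters have E appearing 5 times and S appearing twice, giving (7)!/(5!·2!) = 21.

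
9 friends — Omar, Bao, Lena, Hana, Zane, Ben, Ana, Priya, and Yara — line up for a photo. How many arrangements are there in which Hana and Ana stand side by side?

Glue Hana and Ana into one block (2 internal orders), leaving 8 units to arrange in a row.
So the count is 2·(8)! = 80640.

80640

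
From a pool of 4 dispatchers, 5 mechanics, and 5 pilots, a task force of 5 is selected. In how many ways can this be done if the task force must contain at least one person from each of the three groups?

With no constraint there are C(14,5) = 2002 possible selections.
Selections missing a whole group: no dispatchers → C(10,5) = 252; no mechanics → C(9,5) = 126; no pilots → C(9,5) = 126.
Add back selections omitting two groups (i.e. drawn from a single group): C(4,5) + C(5,5) + C(5,5) = 2.
By inclusion–exclusion: 2002 − 504 + 2 = 1500.

1500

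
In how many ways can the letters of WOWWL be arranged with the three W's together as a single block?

6

Treat the 3 copies of W as a single block. The multiset to arrange is then {WWW, L, O}, 3 items in all.
All 3 items are distinct, so there are (3)! = 6 arrangements.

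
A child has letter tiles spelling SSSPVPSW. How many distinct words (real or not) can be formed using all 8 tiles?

The 8 letters of SSSPVPSW have repeats: P appearing twice and S appearing 4 times.
Dividing 8! = 40320 by 4!·2! = 48 for the repeated letters gives 840.

840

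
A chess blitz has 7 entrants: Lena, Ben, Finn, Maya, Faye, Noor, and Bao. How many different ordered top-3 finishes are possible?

There are 7 choices for 1st place, 6 for 2nd, and 5 for 3rd.
That gives 7 × 6 × 5 = 210.

210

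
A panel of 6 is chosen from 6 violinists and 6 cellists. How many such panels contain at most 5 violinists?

923

Split by how many violinists are chosen (0 through 5).
Sum: C(6,0)·C(6,6) + C(6,1)·C(6,5) + C(6,2)·C(6,4) + C(6,3)·C(6,3) + C(6,4)·C(6,2) + C(6,5)·C(6,1) = 1 + 36 + 225 + 400 + 225 + 36 = 923.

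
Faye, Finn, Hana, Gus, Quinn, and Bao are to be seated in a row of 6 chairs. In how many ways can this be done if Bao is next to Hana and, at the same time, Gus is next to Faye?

96

Treat {Bao,Hana} as one block (2 orders) and {Gus,Faye} as another (2 orders).
That leaves 4 units to arrange: 2 × 2 × 4! = 4 × 24 = 96.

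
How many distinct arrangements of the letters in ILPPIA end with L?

30

Fix L in the last position and arrange the remaining 5 letters.
Those 5 letters have I appearing twice and P appearing twice, giving (5)!/(2!·2!) = 30.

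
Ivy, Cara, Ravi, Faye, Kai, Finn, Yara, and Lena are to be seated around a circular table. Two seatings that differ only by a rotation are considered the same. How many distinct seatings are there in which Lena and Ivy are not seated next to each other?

Without the restriction there are (7)! = 5040 seatings.
Seatings with Lena beside Ivy: treat them as a block with 2 internal orders, giving 2 × (6)! = 1440.
Subtracting, 5040 − 1440 = 3600.

3600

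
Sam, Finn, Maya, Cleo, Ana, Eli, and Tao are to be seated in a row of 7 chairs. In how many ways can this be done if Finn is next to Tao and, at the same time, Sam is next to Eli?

Treat {Finn,Tao} as one block (2 orders) and {Sam,Eli} as another (2 orders).
That leaves 5 units to arrange: 2 × 2 × 5! = 4 × 120 = 480.

480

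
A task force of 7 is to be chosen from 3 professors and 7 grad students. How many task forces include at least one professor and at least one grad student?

Total 7-person selections from all 10: C(10,7) = 120.
Subtract selections that omit an entire group: no professors → C(7,7) = 1; no grad students → C(3,7) = 0.
Both groups omitted at once is impossible, so 120 − 1 = 119.

119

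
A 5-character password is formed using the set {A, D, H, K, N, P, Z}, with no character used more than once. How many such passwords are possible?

Choose and order 5 of the 7 symbols: the first character has 7 options, the next 6, and so on down to 3.
7 × 6 × 5 × 4 × 3 = 2520.

2520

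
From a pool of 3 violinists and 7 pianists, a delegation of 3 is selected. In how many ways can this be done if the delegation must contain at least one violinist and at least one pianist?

84

With no constraint there are C(10,3) = 120 possible selections.
Selections missing a whole group: no violinists → C(7,3) = 35; no pianists → C(3,3) = 1.
Both groups omitted at once is impossible, so 120 − 36 = 84.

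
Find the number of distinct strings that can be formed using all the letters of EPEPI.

The 5 letters of EPEPI have repeats: E appearing twice and P appearing twice.
The number of distinct arrangements is 5!/(2!·2!) = 120/4 = 30.

30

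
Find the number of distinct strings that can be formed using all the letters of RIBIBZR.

Letter multiplicities in RIBIBZR: B×2, I×2, R×2, Z×1.
The number of distinct arrangements is 7!/(2!·2!·2!) = 5040/8 = 630.

630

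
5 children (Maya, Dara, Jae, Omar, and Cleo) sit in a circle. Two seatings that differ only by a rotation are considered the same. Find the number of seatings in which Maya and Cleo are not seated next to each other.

12

All circular seatings of 5 people number (4)! = 24.
Seatings with Maya beside Cleo: treat them as a block with 2 internal orders, giving 2 × (3)! = 12.
Subtracting, 24 − 12 = 12.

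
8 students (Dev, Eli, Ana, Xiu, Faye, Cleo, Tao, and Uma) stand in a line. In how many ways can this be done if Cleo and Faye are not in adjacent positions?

30240

There are 8! = 40320 arrangements in all. If Cleo and Faye are adjacent, merging them into one block gives 2·(7)! = 10080 arrangements.
Complementary counting: 40320 − 10080 = 30240.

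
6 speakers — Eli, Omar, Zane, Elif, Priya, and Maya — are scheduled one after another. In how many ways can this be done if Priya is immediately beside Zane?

Treat {Priya, Zane} as a single unit. There are 5 units to order, and the pair itself can be ordered 2 ways.
That gives 2 × 5! = 2 × 120 = 240.

240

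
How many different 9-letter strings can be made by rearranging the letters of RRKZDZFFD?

RRKZDZFFD has 9 letters with D appearing twice, F appearing twice, R appearing twice, and Z appearing twice.
Dividing 9! = 362880 by 2!·2!·2!·2! = 16 for the repeated letters gives 22680.

22680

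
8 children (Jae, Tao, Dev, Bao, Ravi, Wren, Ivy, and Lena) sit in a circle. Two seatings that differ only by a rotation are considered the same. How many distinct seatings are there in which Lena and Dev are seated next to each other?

Glue Lena and Dev into a block (2 internal orders). Seating 7 units around a circle gives (6)! arrangements.
So 2 × (6)! = 2 × 720 = 1440.

1440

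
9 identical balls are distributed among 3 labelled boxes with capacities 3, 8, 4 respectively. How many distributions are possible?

Without the upper bounds there are C(11,2) = 55 ways to split 9 among 3 boxes.
Subtract solutions that violate a single cap (substitute x_i' = x_i − (cap_i+1)): x_1 ≥ 4 gives C(7,2) = 21; x_2 ≥ 9 gives C(2,2) = 1; x_3 ≥ 5 gives C(6,2) = 15. Together 37.
Add back pairs where two caps are both exceeded: 0 + 1 + 0 = 1.
By inclusion–exclusion the count is 55 − 37 + 1 = 19.

19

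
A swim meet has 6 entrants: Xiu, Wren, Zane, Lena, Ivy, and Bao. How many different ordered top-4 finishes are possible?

360

There are 6 choices for 1st place, 5 for 2nd, and so on down to 3 for position 4.
That gives 6 × 5 × 4 × 3 = 360.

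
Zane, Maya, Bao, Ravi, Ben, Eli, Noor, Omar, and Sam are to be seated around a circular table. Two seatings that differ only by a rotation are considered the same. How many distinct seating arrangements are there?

40320

Around a circle, 9 distinct people have 9!/9 = (8)! = 40320 rotationally distinct seatings.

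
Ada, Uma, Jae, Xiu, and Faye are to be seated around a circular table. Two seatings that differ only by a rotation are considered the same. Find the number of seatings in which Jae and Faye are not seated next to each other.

12

Without the restriction there are (4)! = 24 seatings.
Seatings with Jae beside Faye: treat them as a block with 2 internal orders, giving 2 × (3)! = 12.
Subtracting, 24 − 12 = 12.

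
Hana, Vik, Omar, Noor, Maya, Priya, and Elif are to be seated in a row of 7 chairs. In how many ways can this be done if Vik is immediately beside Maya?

Glue Vik and Maya into one block (2 internal orders), leaving 6 units to arrange in a row.
So the count is 2·(6)! = 1440.

1440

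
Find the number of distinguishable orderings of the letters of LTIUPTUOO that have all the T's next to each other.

Treat the 2 copies of T as a single block. The multiset to arrange is then {TT, I, L, O, O, P, U, U}, 8 items in all.
That gives (8)!/(2!·2!) = 10080 arrangements.

10080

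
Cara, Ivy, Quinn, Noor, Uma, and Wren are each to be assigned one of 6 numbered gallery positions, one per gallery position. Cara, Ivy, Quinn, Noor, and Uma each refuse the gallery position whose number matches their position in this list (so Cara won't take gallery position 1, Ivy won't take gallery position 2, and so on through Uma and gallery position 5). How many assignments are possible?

Let Aᵢ (for 1 ≤ i ≤ 5) be the placements that put person i in their forbidden gallery position. Any j of these fix j positions, leaving (6−j)! ways to fill the rest, and there are C(5,j) ways to pick which j.
By inclusion–exclusion, the number of valid placements is Σ_{j=0}^{5} (−1)^j C(5,j)·(6−j)!.
Computing: 720 − 600 + 240 − 60 + 10 − 1 = 309.

309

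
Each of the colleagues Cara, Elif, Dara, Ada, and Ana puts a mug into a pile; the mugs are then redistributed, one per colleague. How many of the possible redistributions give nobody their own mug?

Count assignments avoiding every fixed point. For any j of the 5 colleagues fixed to their own mug, the other 5−j can be arranged in (5−j)! ways.
By inclusion–exclusion this is Σ_{j=0}^{5} (−1)^j C(5,j)·(5−j)!.
Computing: 120 − 120 + 60 − 20 + 5 − 1 = 44.

44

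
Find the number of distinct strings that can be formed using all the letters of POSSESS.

210

POSSESS has 7 letters with S appearing 4 times.
So there are 7! / (4!) = 210 distinguishable arrangements.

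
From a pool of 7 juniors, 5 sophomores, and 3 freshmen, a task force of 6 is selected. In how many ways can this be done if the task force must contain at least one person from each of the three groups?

Total 6-person selections from all 15: C(15,6) = 5005.
Selections missing a whole group: no juniors → C(8,6) = 28; no sophomores → C(10,6) = 210; no freshmen → C(12,6) = 924.
Add back selections omitting two groups (i.e. drawn from a single group): C(7,6) + C(5,6) + C(3,6) = 7.
By inclusion–exclusion: 5005 − 1162 + 7 = 3850.

3850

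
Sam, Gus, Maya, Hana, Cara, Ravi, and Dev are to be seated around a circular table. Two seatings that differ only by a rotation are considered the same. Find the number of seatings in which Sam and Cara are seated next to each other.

Treat {Sam, Cara} as one unit (2 internal orders) and seat the resulting 6 units around the table: (5)! circular arrangements.
So 2 × (5)! = 2 × 120 = 240.

240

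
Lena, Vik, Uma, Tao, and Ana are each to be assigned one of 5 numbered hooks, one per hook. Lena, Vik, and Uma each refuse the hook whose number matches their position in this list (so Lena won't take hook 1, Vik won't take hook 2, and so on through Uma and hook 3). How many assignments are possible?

64

Let Aᵢ (for i ∈ {1, 2, 3}) be the placements that put person i in their forbidden hook. Any j of these fix j positions, leaving (5−j)! ways to fill the rest, and there are C(3,j) ways to pick which j.
By inclusion–exclusion, the number of valid placements is Σ_{j=0}^{3} (−1)^j C(3,j)·(5−j)!.
Computing: 120 − 72 + 18 − 2 = 64.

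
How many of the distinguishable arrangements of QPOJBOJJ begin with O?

840

Fix O in the first position and arrange the remaining 7 letters.
Those 7 letters have J appearing 3 times, giving (7)!/(3!) = 840.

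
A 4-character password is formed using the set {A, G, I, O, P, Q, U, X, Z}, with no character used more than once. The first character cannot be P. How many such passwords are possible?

The first character has 9−1 = 8 choices (anything except P).
The remaining 3 characters are filled from the other 8 symbols without repetition: 8 × 7 × 6 = 336.
Total: 8 × 336 = 2688.

2688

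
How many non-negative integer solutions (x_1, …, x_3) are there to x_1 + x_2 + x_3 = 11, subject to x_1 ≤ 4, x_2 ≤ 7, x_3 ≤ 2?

6

By stars and bars, unrestricted non-negative solutions to x_1+…+x_3 = 11 number C(11+2,2) = 78.
Subtract solutions that violate a single cap (substitute x_i' = x_i − (cap_i+1)): x_1 ≥ 5 gives C(8,2) = 28; x_2 ≥ 8 gives C(5,2) = 10; x_3 ≥ 3 gives C(10,2) = 45. Together 83.
Add back pairs where two caps are both exceeded: 0 + 10 + 1 = 11.
By inclusion–exclusion the count is 78 − 83 + 11 = 6.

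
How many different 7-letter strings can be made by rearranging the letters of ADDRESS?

The 7 letters of ADDRESS have repeats: D appearing twice and S appearing twice.
Dividing 7! = 5040 by 2!·2! = 4 for the repeated letters gives 1260.

1260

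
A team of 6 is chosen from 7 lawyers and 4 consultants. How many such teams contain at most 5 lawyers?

455

Split by how many lawyers are chosen (0 through 5).
Sum: C(7,0)·C(4,6) + C(7,1)·C(4,5) + C(7,2)·C(4,4) + C(7,3)·C(4,3) + C(7,4)·C(4,2) + C(7,5)·C(4,1) = 0 + 0 + 21 + 140 + 210 + 84 = 455.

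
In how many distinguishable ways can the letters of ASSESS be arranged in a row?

Letter multiplicities in ASSESS: A×1, E×1, S×4.
So there are 6! / (4!) = 30 distinguishable arrangements.

30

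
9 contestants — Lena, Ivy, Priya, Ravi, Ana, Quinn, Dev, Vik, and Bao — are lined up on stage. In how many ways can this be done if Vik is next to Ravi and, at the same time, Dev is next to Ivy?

Treat {Vik,Ravi} as one block (2 orders) and {Dev,Ivy} as another (2 orders).
That leaves 7 units to arrange: 2 × 2 × 7! = 4 × 5040 = 20160.

20160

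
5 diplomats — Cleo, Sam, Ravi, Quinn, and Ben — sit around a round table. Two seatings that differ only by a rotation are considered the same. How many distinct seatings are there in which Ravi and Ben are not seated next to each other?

12

All circular seatings of 5 people number (4)! = 24.
Seatings with Ravi beside Ben: treat them as a block with 2 internal orders, giving 2 × (3)! = 12.
Subtracting, 24 − 12 = 12.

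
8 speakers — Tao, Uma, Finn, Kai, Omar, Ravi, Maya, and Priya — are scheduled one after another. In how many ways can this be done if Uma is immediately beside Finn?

Place the 6 others and the Uma-Finn pair as 7 objects in a line; the pair has 2 internal arrangements.
That gives 2 × 7! = 2 × 5040 = 10080.

10080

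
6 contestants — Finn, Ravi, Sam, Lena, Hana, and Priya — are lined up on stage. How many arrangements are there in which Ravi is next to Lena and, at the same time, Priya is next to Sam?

Treat {Ravi,Lena} as one block (2 orders) and {Priya,Sam} as another (2 orders).
That leaves 4 units to arrange: 2 × 2 × 4! = 4 × 24 = 96.

96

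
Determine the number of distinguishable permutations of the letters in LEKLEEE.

LEKLEEE has 7 letters with E appearing 4 times and L appearing twice.
The number of distinct arrangements is 7!/(4!·2!) = 5040/48 = 105.

105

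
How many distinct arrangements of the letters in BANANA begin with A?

30

Fix A in the first position and arrange the remaining 5 letters.
Those 5 letters have A appearing twice and N appearing twice, giving (5)!/(2!·2!) = 30.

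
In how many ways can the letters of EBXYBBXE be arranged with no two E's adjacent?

Total arrangements of EBXYBBXE: 8!/(3!·2!·2!) = 1680.
If the two E's are adjacent, glue them into one block, leaving 7 items to arrange: (7)!/(3!·2!) = 420 ways.
Subtracting, 1680 − 420 = 1260 arrangements keep the E's apart.

1260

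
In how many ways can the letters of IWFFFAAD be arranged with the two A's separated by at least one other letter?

Total arrangements of IWFFFAAD: 8!/(3!·2!) = 3360.
Arrangements with the A's together: treat AA as one letter, giving (7)!/(3!) = 840.
Subtracting, 3360 − 840 = 2520 arrangements keep the A's apart.

2520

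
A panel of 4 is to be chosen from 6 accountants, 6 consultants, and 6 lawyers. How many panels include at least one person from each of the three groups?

1620

With no constraint there are C(18,4) = 3060 possible selections.
Subtract selections that omit an entire group: no accountants → C(12,4) = 495; no consultants → C(12,4) = 495; no lawyers → C(12,4) = 495.
Add back selections omitting two groups (i.e. drawn from a single group): C(6,4) + C(6,4) + C(6,4) = 45.
By inclusion–exclusion: 3060 − 1485 + 45 = 1620.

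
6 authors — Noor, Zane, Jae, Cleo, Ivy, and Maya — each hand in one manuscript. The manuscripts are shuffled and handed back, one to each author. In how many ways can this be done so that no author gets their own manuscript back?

This is the derangement count D_6: permutations of 6 items with no fixed point.
By inclusion–exclusion this is Σ_{j=0}^{6} (−1)^j C(6,j)·(6−j)!.
Computing: 720 − 720 + 360 − 120 + 30 − 6 + 1 = 265.

265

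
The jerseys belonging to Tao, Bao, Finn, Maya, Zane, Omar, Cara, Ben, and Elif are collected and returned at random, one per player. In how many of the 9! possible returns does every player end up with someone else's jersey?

133496

Count assignments avoiding every fixed point. For any j of the 9 players fixed to their old jersey, the other 9−j can be arranged in (9−j)! ways.
By inclusion–exclusion this is Σ_{j=0}^{9} (−1)^j C(9,j)·(9−j)!.
Computing: 362880 − 362880 + 181440 − 60480 + 15120 − 3024 + 504 − 72 + 9 − 1 = 133496.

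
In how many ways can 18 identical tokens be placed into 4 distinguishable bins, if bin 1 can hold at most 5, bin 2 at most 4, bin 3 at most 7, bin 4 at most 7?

55

By stars and bars, unrestricted non-negative solutions to x_1+…+x_4 = 18 number C(18+3,3) = 1330.
Subtract solutions that violate a single cap (substitute x_i' = x_i − (cap_i+1)): x_1 ≥ 6 gives C(15,3) = 455; x_2 ≥ 5 gives C(16,3) = 560; x_3 ≥ 8 gives C(13,3) = 286; x_4 ≥ 8 gives C(13,3) = 286. Together 1587.
Add back pairs where two caps are both exceeded: 120 + 35 + 35 + 56 + 56 + 10 = 312.
By inclusion–exclusion the count is 1330 − 1587 + 312 = 55.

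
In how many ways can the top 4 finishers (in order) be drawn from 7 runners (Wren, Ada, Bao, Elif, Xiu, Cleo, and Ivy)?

This is an ordered selection of 4 from 7: P(7,4).
That gives 7 × 6 × 5 × 4 = 840.

840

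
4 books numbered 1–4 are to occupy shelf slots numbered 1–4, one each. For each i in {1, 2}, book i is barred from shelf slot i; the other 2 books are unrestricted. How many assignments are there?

Let Aᵢ (for i ∈ {1, 2}) be the placements that put book i in its forbidden shelf slot. Any j of these fix j positions, leaving (4−j)! ways to fill the rest, and there are C(2,j) ways to pick which j.
By inclusion–exclusion, the number of valid placements is Σ_{j=0}^{2} (−1)^j C(2,j)·(4−j)!.
Computing: 24 − 12 + 2 = 14.

14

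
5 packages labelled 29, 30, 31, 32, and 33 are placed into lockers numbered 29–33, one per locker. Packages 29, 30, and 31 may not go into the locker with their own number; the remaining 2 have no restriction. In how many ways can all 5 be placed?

64

Let Aᵢ (for i ∈ {29, 30, 31}) be the placements that put package i in its forbidden locker. Any j of these fix j positions, leaving (5−j)! ways to fill the rest, and there are C(3,j) ways to pick which j.
By inclusion–exclusion, the number of valid placements is Σ_{j=0}^{3} (−1)^j C(3,j)·(5−j)!.
Computing: 120 − 72 + 18 − 2 = 64.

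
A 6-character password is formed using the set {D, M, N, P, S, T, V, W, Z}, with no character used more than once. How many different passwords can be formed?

This is a permutation of 6 out of 9: P(9,6) = 9!/3!.
That product is 9 × 8 × 7 × 6 × 5 × 4 = 60480.

60480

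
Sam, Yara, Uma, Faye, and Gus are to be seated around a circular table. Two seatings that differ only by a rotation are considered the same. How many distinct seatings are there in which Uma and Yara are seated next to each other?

12

Treat {Uma, Yara} as one unit (2 internal orders) and seat the resulting 4 units around the table: (3)! circular arrangements.
So 2 × (3)! = 2 × 6 = 12.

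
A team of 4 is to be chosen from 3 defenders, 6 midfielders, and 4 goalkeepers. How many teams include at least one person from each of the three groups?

360

With no constraint there are C(13,4) = 715 possible selections.
Selections missing a whole group: no defenders → C(10,4) = 210; no midfielders → C(7,4) = 35; no goalkeepers → C(9,4) = 126.
Add back selections omitting two groups (i.e. drawn from a single group): C(3,4) + C(6,4) + C(4,4) = 16.
By inclusion–exclusion: 715 − 371 + 16 = 360.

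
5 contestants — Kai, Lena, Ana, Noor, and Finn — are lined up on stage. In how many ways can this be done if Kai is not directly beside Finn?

Of the 5! = 120 arrangements, those with Kai and Finn adjacent number 2 × 4! = 48 (treat the pair as a block with 2 internal orders).
Complementary counting: 120 − 48 = 72.

72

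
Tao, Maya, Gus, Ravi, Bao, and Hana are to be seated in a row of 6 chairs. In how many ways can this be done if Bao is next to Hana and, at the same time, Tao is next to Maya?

96

Treat {Bao,Hana} as one block (2 orders) and {Tao,Maya} as another (2 orders).
That leaves 4 units to arrange: 2 × 2 × 4! = 4 × 24 = 96.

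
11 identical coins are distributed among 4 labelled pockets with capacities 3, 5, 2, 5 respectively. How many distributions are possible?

Without the upper bounds there are C(14,3) = 364 ways to split 11 among 4 pockets.
Subtract solutions that violate a single cap (substitute x_i' = x_i − (cap_i+1)): x_1 ≥ 4 gives C(10,3) = 120; x_2 ≥ 6 gives C(8,3) = 56; x_3 ≥ 3 gives C(11,3) = 165; x_4 ≥ 6 gives C(8,3) = 56. Together 397.
Add back pairs where two caps are both exceeded: 4 + 35 + 4 + 10 + 0 + 10 = 63.
By inclusion–exclusion the count is 364 − 397 + 63 = 30.

30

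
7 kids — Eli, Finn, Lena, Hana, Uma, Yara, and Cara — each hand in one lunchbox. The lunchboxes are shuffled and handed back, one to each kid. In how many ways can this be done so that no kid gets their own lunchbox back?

1854

Count assignments avoiding every fixed point. For any j of the 7 kids fixed to their own lunchbox, the other 7−j can be arranged in (7−j)! ways.
By inclusion–exclusion this is Σ_{j=0}^{7} (−1)^j C(7,j)·(7−j)!.
Computing: 5040 − 5040 + 2520 − 840 + 210 − 42 + 7 − 1 = 1854.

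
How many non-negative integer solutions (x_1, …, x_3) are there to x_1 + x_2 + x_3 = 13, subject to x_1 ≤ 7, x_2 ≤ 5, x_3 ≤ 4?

10

Without the upper bounds there are C(15,2) = 105 ways to split 13 among 3 variables.
Subtract solutions that violate a single cap (substitute x_i' = x_i − (cap_i+1)): x_1 ≥ 8 gives C(7,2) = 21; x_2 ≥ 6 gives C(9,2) = 36; x_3 ≥ 5 gives C(10,2) = 45. Together 102.
Add back pairs where two caps are both exceeded: 0 + 1 + 6 = 7.
By inclusion–exclusion the count is 105 − 102 + 7 = 10.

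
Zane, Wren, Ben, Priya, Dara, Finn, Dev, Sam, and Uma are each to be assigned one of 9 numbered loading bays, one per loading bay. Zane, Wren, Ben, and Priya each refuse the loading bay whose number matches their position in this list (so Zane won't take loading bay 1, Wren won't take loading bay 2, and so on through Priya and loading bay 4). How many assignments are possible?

229080

Let Aᵢ (for 1 ≤ i ≤ 4) be the placements that put person i in their forbidden loading bay. Any j of these fix j positions, leaving (9−j)! ways to fill the rest, and there are C(4,j) ways to pick which j.
By inclusion–exclusion, the number of valid placements is Σ_{j=0}^{4} (−1)^j C(4,j)·(9−j)!.
Computing: 362880 − 161280 + 30240 − 2880 + 120 = 229080.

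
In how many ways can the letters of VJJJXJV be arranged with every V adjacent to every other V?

30

Treat the 2 copies of V as a single block. The multiset to arrange is then {VV, J, J, J, J, X}, 6 items in all.
That gives (6)!/(4!) = 30 arrangements.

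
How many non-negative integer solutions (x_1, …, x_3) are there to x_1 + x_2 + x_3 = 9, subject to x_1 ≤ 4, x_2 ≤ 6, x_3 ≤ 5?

By stars and bars, unrestricted non-negative solutions to x_1+…+x_3 = 9 number C(9+2,2) = 55.
Subtract solutions that violate a single cap (substitute x_i' = x_i − (cap_i+1)): x_1 ≥ 5 gives C(6,2) = 15; x_2 ≥ 7 gives C(4,2) = 6; x_3 ≥ 6 gives C(5,2) = 10. Together 31.
No two caps can be exceeded simultaneously, so the pair terms are all 0.
By inclusion–exclusion the count is 55 − 31 + 0 = 24.

24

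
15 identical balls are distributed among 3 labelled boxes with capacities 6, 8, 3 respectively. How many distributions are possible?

By stars and bars, unrestricted non-negative solutions to x_1+…+x_3 = 15 number C(15+2,2) = 136.
Subtract solutions that violate a single cap (substitute x_i' = x_i − (cap_i+1)): x_1 ≥ 7 gives C(10,2) = 45; x_2 ≥ 9 gives C(8,2) = 28; x_3 ≥ 4 gives C(13,2) = 78. Together 151.
Add back pairs where two caps are both exceeded: 0 + 15 + 6 = 21.
By inclusion–exclusion the count is 136 − 151 + 21 = 6.

6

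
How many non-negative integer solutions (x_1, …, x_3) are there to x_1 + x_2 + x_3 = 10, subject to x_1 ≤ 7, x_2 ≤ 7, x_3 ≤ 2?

Without the upper bounds there are C(12,2) = 66 ways to split 10 among 3 variables.
Subtract solutions that violate a single cap (substitute x_i' = x_i − (cap_i+1)): x_1 ≥ 8 gives C(4,2) = 6; x_2 ≥ 8 gives C(4,2) = 6; x_3 ≥ 3 gives C(9,2) = 36. Together 48.
No two caps can be exceeded simultaneously, so the pair terms are all 0.
By inclusion–exclusion the count is 66 − 48 + 0 = 18.

18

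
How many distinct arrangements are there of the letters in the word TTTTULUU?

280

Letter multiplicities in TTTTULUU: L×1, T×4, U×3.
So there are 8! / (4!·3!) = 280 distinguishable arrangements.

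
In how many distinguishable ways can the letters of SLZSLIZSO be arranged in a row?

15120

Letter multiplicities in SLZSLIZSO: I×1, L×2, O×1, S×3, Z×2.
Dividing 9! = 362880 by 3!·2!·2! = 24 for the repeated letters gives 15120.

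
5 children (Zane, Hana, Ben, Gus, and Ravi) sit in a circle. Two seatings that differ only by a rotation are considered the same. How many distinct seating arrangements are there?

24

Fix one person's seat to break rotational symmetry; the remaining 4 people can be arranged in (4)! = 24 ways.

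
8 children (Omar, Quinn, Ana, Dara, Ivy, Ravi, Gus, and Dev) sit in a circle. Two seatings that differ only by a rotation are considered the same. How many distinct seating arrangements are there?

Fix one person's seat to break rotational symmetry; the remaining 7 people can be arranged in (7)! = 5040 ways.

5040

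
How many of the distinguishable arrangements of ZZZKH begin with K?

With the first slot taken by K, it remains to arrange the other 4 letters (ZZZH).
Those 4 letters have Z appearing 3 times, giving (4)!/(3!) = 4.

4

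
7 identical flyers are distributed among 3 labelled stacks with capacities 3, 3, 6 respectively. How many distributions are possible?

By stars and bars, unrestricted non-negative solutions to x_1+…+x_3 = 7 number C(7+2,2) = 36.
Subtract solutions that violate a single cap (substitute x_i' = x_i − (cap_i+1)): x_1 ≥ 4 gives C(5,2) = 10; x_2 ≥ 4 gives C(5,2) = 10; x_3 ≥ 7 gives C(2,2) = 1. Together 21.
No two caps can be exceeded simultaneously, so the pair terms are all 0.
By inclusion–exclusion the count is 36 − 21 + 0 = 15.

15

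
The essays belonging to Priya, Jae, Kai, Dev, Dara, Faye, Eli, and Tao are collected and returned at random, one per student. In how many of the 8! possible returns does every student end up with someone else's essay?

Count assignments avoiding every fixed point. For any j of the 8 students fixed to their own essay, the other 8−j can be arranged in (8−j)! ways.
By inclusion–exclusion this is Σ_{j=0}^{8} (−1)^j C(8,j)·(8−j)!.
Computing: 40320 − 40320 + 20160 − 6720 + 1680 − 336 + 56 − 8 + 1 = 14833.

14833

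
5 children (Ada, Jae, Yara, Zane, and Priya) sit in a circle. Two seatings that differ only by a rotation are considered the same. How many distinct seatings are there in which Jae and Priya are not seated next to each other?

All circular seatings of 5 people number (4)! = 24.
Those with Jae next to Priya: fuse the pair into one unit and seat 4 units around a circle — 2·(3)! = 12.
Subtracting, 24 − 12 = 12.

12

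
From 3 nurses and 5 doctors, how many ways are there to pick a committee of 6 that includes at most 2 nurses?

Split by how many nurses are chosen (0 through 2).
Sum: C(3,0)·C(5,6) + C(3,1)·C(5,5) + C(3,2)·C(5,4) = 0 + 3 + 15 = 18.

18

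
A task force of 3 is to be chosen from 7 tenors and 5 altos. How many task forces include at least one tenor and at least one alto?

175

Total 3-person selections from all 12: C(12,3) = 220.
Selections missing a whole group: no tenors → C(5,3) = 10; no altos → C(7,3) = 35.
Both groups omitted at once is impossible, so 220 − 45 = 175.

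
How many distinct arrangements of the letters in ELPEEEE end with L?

Fix L in the last position and arrange the remaining 6 letters.
Those 6 letters have E appearing 5 times, giving (6)!/(5!) = 6.

6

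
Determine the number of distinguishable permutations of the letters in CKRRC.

30

CKRRC has 5 letters with C appearing twice and R appearing twice.
The number of distinct arrangements is 5!/(2!·2!) = 120/4 = 30.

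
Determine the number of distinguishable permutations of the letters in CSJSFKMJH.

Letter multiplicities in CSJSFKMJH: C×1, F×1, H×1, J×2, K×1, M×1, S×2.
Dividing 9! = 362880 by 2!·2! = 4 for the repeated letters gives 90720.

90720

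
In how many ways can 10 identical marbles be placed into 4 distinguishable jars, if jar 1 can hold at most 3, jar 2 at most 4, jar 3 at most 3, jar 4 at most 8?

76

Ignoring the caps, the number of non-negative solutions to x_1+…+x_4 = 10 is C(13,3) = 286.
Subtract solutions that violate a single cap (substitute x_i' = x_i − (cap_i+1)): x_1 ≥ 4 gives C(9,3) = 84; x_2 ≥ 5 gives C(8,3) = 56; x_3 ≥ 4 gives C(9,3) = 84; x_4 ≥ 9 gives C(4,3) = 4. Together 228.
Add back pairs where two caps are both exceeded: 4 + 10 + 0 + 4 + 0 + 0 = 18.
By inclusion–exclusion the count is 286 − 228 + 18 = 76.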